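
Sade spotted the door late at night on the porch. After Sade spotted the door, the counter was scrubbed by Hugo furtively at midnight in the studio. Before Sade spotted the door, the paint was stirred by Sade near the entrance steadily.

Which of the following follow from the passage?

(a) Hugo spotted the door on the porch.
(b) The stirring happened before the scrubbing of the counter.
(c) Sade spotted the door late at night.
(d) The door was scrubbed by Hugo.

(a) Not entailed — the passage has Sade spotting the door, not Hugo.
(b) Entailed — the narrative places the stirring before the scrubbing.
(c) Entailed — every conjunct here is already in the original spotting event.
(d) Not entailed — Hugo scrubbed the counter, not the door; the door belongs to the spotting event.

(b), (c)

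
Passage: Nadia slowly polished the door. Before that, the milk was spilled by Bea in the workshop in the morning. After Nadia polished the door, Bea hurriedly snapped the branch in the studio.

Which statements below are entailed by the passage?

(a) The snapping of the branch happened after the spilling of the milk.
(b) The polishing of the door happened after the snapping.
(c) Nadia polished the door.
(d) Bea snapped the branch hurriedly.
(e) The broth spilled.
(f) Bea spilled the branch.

(a) Entailed — the narrative places the spilling before the snapping.
(b) Not entailed — the narrative places the polishing before the snapping, not after.
(c) Entailed — the original entails any weakening of itself; this just drops 'slowly'.
(d) Entailed — the original entails any weakening of itself; this just drops 'in the studio'.
(e) Not entailed — the milk is what spilled, not the broth.
(f) Not entailed — Bea spilled the milk, not the branch; the branch belongs to the snapping event.

(a), (c), (d)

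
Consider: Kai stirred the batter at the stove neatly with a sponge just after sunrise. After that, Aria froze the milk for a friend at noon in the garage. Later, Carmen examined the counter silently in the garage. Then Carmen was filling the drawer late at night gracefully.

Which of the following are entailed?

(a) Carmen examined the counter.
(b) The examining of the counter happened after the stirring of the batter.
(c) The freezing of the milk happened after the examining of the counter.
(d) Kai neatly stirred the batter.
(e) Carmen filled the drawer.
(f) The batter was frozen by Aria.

(a) Entailed — this follows by dropping conjuncts from the examining event's description.
(b) Entailed — the narrative places the stirring before the examining.
(c) Not entailed — the narrative places the freezing before the examining, not after.
(d) Entailed — every conjunct here is already in the original stirring event.
(e) Not entailed — 'was filling' is progressive on an accomplishment; it does not entail the completed 'filled'.
(f) Not entailed — Aria froze the milk, not the batter; the batter belongs to the stirring event.

(a), (b), (d)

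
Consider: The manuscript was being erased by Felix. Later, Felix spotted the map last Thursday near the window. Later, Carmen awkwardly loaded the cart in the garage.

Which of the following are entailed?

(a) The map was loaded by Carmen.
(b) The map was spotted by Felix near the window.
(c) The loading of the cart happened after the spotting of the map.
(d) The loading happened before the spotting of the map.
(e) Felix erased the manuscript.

(b), (c)

(a) Not entailed — Carmen loaded the cart, not the map; the map belongs to the spotting event.
(b) Entailed — the original entails any weakening of itself; this just drops 'last Thursday'.
(c) Entailed — the narrative places the spotting before the loading.
(d) Not entailed — the narrative places the spotting before the loading, not after.
(e) Not entailed — 'was erasing' is progressive on an accomplishment; it does not entail the completed 'erased'.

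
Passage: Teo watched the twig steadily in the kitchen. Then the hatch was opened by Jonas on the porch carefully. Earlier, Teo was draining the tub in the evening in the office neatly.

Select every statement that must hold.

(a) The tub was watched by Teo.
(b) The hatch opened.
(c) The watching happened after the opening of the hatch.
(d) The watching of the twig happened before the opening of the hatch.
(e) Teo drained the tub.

(a) Not entailed — Teo watched the twig, not the tub; the tub belongs to the draining event.
(b) Entailed — 'Jonas opened the hatch' is causative; it entails the inchoative 'the hatch opened'.
(c) Not entailed — the narrative places the watching before the opening, not after.
(d) Entailed — the narrative places the watching before the opening.
(e) Not entailed — 'was draining' is progressive on an accomplishment; it does not entail the completed 'drained'.

(b), (d)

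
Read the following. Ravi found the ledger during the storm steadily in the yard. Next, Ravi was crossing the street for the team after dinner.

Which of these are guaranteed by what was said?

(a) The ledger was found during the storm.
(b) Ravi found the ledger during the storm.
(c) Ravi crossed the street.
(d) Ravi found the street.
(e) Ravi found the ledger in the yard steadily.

(a) Entailed — dropping 'steadily', 'in the yard' and generalizing the agent leaves a sub-description the original still satisfies.
(b) Entailed — the original entails any weakening of itself; this just drops 'steadily', 'in the yard'.
(c) Not entailed — 'was crossing' is progressive on an accomplishment; it does not entail the completed 'crossed'.
(d) Not entailed — Ravi found the ledger, not the street; the street belongs to the crossing event.
(e) Entailed — every conjunct here is already in the original finding event.

(a), (b), (e)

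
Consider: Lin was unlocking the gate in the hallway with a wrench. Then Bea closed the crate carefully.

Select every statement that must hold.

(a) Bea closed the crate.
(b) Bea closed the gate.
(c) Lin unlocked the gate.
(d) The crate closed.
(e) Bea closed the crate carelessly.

(a) Entailed — dropping 'carefully' leaves a sub-description the original still satisfies.
(b) Not entailed — Bea closed the crate, not the gate; the gate belongs to the unlocking event.
(c) Not entailed — 'was unlocking' is progressive on an accomplishment; it does not entail the completed 'unlocked'.
(d) Entailed — 'Bea closed the crate' is causative; it entails the inchoative 'the crate closed'.
(e) Not entailed — 'carelessly' adds a manner not in (and inconsistent with) the original.

(a), (d)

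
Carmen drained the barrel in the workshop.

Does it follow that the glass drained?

Nothing is said about any glass; only the barrel is affected.

no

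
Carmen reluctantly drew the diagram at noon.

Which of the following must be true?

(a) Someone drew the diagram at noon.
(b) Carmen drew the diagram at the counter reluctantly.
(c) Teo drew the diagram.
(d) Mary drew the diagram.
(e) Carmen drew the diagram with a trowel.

(a)

(a) Entailed — every conjunct here is already in the original drawing event.
(b) Not entailed — 'at the counter' adds information not in the original event.
(c) Not entailed — the passage has Carmen drawing the diagram, not Teo.
(d) Not entailed — the passage has Carmen drawing the diagram, not Mary.
(e) Not entailed — 'with a trowel' adds information not in the original event.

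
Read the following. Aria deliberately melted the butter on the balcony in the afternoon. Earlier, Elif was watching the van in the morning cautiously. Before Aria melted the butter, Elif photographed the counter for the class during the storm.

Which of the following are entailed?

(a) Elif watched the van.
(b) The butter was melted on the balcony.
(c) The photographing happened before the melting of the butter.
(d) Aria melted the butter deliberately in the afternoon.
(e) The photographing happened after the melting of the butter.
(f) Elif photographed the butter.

(a) Entailed — 'watch' is an activity; 'was watching' entails that some watching happened, so 'watched' holds.
(b) Entailed — dropping 'deliberately', 'in the afternoon' and generalizing the agent leaves a sub-description the original still satisfies.
(c) Entailed — the narrative places the photographing before the melting.
(d) Entailed — this follows by dropping conjuncts from the melting event's description.
(e) Not entailed — the narrative places the photographing before the melting, not after.
(f) Not entailed — Elif photographed the counter, not the butter; the butter belongs to the melting event.

(a), (b), (c), (d)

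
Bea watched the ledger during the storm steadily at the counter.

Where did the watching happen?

'at the counter' marks the location of the watching event.

at the counter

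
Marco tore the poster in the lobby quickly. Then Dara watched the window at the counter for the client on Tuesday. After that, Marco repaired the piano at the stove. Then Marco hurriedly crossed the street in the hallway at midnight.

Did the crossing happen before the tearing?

The narrative orders the tearing before the crossing.

no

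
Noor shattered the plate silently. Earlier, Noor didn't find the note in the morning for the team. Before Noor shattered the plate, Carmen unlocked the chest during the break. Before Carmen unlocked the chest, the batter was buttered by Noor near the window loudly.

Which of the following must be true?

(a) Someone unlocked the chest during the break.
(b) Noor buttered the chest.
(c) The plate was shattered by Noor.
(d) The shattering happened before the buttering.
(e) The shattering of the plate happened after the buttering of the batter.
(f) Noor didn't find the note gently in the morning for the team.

(a), (c), (e), (f)

(a) Entailed — the original entails any weakening of itself; this just generalizes the agent.
(b) Not entailed — Noor buttered the batter, not the chest; the chest belongs to the unlocking event.
(c) Entailed — the original entails any weakening of itself; this just drops 'silently'.
(d) Not entailed — the narrative places the buttering before the shattering, not after.
(e) Entailed — the narrative places the buttering before the shattering.
(f) Entailed — under negation, adding a further restriction is entailed: if no such finding event occurred, none occurred gently either.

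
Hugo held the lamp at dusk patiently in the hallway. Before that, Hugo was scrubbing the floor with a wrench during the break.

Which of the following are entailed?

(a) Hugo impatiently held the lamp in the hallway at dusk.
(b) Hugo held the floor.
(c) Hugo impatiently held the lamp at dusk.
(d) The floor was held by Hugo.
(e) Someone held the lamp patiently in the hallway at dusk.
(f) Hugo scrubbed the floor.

(a) Not entailed — 'impatiently' adds a manner not in (and inconsistent with) the original.
(b) Not entailed — Hugo held the lamp, not the floor; the floor belongs to the scrubbing event.
(c) Not entailed — 'impatiently' adds a manner not in (and inconsistent with) the original.
(d) Not entailed — Hugo held the lamp, not the floor; the floor belongs to the scrubbing event.
(e) Entailed — the original entails any weakening of itself; this just generalizes the agent.
(f) Entailed — 'scrub' is an activity; 'was scrubbing' entails that some scrubbing happened, so 'scrubbed' holds.

(e), (f)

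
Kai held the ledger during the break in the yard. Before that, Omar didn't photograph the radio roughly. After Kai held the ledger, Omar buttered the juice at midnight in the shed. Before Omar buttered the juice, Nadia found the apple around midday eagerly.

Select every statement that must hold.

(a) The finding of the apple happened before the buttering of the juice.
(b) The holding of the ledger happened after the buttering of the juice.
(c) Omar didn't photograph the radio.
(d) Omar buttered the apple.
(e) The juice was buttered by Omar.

(a) Entailed — the narrative places the finding before the buttering.
(b) Not entailed — the narrative places the holding before the buttering, not after.
(c) Not entailed — dropping 'roughly' under negation is not valid — the original leaves open that Omar photographed the radio some other way.
(d) Not entailed — Omar buttered the juice, not the apple; the apple belongs to the finding event.
(e) Entailed — this follows by dropping conjuncts from the buttering event's description.

(a), (e)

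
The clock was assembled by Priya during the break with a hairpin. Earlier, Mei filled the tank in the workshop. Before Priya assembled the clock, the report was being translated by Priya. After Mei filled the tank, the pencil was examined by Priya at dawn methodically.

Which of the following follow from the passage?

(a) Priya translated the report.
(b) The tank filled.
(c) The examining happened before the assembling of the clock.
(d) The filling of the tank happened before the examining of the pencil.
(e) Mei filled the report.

(b), (d)

(a) Not entailed — 'was translating' is progressive on an accomplishment; it does not entail the completed 'translated'.
(b) Entailed — 'Mei filled the tank' is causative; it entails the inchoative 'the tank filled'.
(c) Not entailed — the narrative doesn't order the examining relative to the assembling.
(d) Entailed — the narrative places the filling before the examining.
(e) Not entailed — Mei filled the tank, not the report; the report belongs to the translating event.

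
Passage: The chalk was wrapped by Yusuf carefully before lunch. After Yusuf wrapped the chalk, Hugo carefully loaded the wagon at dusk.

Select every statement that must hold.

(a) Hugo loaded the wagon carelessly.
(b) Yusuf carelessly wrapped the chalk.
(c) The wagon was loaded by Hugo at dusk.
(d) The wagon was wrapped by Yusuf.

(a) Not entailed — 'carelessly' adds a manner not in (and inconsistent with) the original.
(b) Not entailed — 'carelessly' adds a manner not in (and inconsistent with) the original.
(c) Entailed — this follows by dropping conjuncts from the loading event's description.
(d) Not entailed — Yusuf wrapped the chalk, not the wagon; the wagon belongs to the loading event.

(c)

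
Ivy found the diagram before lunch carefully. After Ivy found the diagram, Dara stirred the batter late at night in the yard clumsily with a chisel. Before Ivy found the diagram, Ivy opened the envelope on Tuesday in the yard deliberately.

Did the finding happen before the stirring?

The narrative orders the finding before the stirring.

yes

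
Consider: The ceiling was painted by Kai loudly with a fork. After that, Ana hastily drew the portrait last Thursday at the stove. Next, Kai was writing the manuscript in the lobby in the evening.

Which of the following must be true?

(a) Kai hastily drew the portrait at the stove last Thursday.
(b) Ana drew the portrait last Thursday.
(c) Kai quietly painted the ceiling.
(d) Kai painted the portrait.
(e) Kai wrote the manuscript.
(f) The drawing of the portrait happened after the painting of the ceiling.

(b), (f)

(a) Not entailed — the passage has Ana drawing the portrait, not Kai.
(b) Entailed — this follows by dropping conjuncts from the drawing event's description.
(c) Not entailed — 'quietly' adds a manner not in (and inconsistent with) the original.
(d) Not entailed — Kai painted the ceiling, not the portrait; the portrait belongs to the drawing event.
(e) Not entailed — 'was writing' is progressive on an accomplishment; it does not entail the completed 'wrote'.
(f) Entailed — the narrative places the painting before the drawing.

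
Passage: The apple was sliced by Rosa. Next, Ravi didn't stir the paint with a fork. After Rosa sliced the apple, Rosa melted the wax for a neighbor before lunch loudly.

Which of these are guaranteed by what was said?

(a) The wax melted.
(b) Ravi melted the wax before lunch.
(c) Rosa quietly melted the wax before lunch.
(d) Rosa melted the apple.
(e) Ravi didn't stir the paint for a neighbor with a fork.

(a), (e)

(a) Entailed — 'Rosa melted the wax' is causative; it entails the inchoative 'the wax melted'.
(b) Not entailed — the passage has Rosa melting the wax, not Ravi.
(c) Not entailed — 'quietly' adds a manner not in (and inconsistent with) the original.
(d) Not entailed — Rosa melted the wax, not the apple; the apple belongs to the slicing event.
(e) Entailed — under negation, adding a further restriction is entailed: if no such stirring event occurred, none occurred for a neighbor either.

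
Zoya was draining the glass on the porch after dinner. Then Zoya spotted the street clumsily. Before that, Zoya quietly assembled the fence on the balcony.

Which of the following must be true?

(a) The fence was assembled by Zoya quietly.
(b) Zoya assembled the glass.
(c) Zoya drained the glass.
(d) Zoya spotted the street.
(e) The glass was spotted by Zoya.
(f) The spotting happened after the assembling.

(a), (d), (f)

(a) Entailed — dropping 'on the balcony' leaves a sub-description the original still satisfies.
(b) Not entailed — Zoya assembled the fence, not the glass; the glass belongs to the draining event.
(c) Not entailed — 'was draining' is progressive on an accomplishment; it does not entail the completed 'drained'.
(d) Entailed — dropping 'clumsily' leaves a sub-description the original still satisfies.
(e) Not entailed — Zoya spotted the street, not the glass; the glass belongs to the draining event.
(f) Entailed — the narrative places the assembling before the spotting.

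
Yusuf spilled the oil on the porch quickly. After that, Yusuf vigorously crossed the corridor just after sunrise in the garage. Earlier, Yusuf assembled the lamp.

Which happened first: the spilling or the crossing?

the spilling

The connectives place the spilling before the crossing.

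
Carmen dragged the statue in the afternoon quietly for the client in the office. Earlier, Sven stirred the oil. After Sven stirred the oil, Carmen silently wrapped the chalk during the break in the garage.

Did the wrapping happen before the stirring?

The narrative orders the stirring before the wrapping.

no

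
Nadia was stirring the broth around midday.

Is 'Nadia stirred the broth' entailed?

'stir' is atelic; if Nadia was stirring the broth, then Nadia stirred the broth (for some time).

yes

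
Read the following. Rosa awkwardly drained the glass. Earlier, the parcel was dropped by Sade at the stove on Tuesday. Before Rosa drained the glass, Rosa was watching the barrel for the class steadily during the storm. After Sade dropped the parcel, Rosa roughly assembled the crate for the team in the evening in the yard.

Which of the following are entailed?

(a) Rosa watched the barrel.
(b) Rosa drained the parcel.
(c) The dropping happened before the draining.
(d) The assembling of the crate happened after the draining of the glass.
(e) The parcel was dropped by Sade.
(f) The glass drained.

(a), (c), (e), (f)

(a) Entailed — 'watch' is an activity; 'was watching' entails that some watching happened, so 'watched' holds.
(b) Not entailed — Rosa drained the glass, not the parcel; the parcel belongs to the dropping event.
(c) Entailed — the narrative places the dropping before the draining.
(d) Not entailed — the narrative doesn't order the draining relative to the assembling.
(e) Entailed — this follows by dropping conjuncts from the dropping event's description.
(f) Entailed — 'Rosa drained the glass' is causative; it entails the inchoative 'the glass drained'.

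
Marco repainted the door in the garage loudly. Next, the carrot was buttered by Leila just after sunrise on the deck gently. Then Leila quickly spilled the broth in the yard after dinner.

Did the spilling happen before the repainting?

no

The narrative orders the repainting before the spilling.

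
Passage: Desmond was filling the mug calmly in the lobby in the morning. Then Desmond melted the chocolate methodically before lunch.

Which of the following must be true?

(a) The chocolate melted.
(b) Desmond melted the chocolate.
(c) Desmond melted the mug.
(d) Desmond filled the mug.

(a), (b)

(a) Entailed — 'Desmond melted the chocolate' is causative; it entails the inchoative 'the chocolate melted'.
(b) Entailed — this follows by dropping conjuncts from the melting event's description.
(c) Not entailed — Desmond melted the chocolate, not the mug; the mug belongs to the filling event.
(d) Not entailed — 'was filling' is progressive on an accomplishment; it does not entail the completed 'filled'.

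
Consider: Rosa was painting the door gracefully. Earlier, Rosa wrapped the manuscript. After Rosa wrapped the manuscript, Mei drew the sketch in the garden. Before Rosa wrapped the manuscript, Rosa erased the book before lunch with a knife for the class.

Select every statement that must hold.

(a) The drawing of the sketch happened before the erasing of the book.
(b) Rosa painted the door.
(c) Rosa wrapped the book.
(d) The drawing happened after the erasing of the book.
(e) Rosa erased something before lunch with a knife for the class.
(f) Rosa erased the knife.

(d), (e)

(a) Not entailed — the narrative places the erasing before the drawing, not after.
(b) Not entailed — 'was painting' is progressive on an accomplishment; it does not entail the completed 'painted'.
(c) Not entailed — Rosa wrapped the manuscript, not the book; the book belongs to the erasing event.
(d) Entailed — the narrative places the erasing before the drawing.
(e) Entailed — generalizing the patient leaves a sub-description the original still satisfies.
(f) Not entailed — the knife is the instrument, not what was erased.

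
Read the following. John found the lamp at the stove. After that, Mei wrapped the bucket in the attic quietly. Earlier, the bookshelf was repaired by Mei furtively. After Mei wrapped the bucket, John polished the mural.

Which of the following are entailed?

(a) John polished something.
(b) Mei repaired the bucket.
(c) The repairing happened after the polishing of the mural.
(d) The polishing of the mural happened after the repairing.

(a) Entailed — this follows by dropping conjuncts from the polishing event's description.
(b) Not entailed — Mei repaired the bookshelf, not the bucket; the bucket belongs to the wrapping event.
(c) Not entailed — the narrative places the repairing before the polishing, not after.
(d) Entailed — the narrative places the repairing before the polishing.

(a), (d)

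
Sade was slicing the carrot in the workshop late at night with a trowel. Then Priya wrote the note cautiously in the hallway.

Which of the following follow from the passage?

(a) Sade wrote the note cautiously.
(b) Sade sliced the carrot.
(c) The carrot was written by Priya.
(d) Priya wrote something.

(d)

(a) Not entailed — the passage has Priya writing the note, not Sade.
(b) Not entailed — 'was slicing' is progressive on an accomplishment; it does not entail the completed 'sliced'.
(c) Not entailed — Priya wrote the note, not the carrot; the carrot belongs to the slicing event.
(d) Entailed — dropping 'in the hallway', 'cautiously' and generalizing the patient leaves a sub-description the original still satisfies.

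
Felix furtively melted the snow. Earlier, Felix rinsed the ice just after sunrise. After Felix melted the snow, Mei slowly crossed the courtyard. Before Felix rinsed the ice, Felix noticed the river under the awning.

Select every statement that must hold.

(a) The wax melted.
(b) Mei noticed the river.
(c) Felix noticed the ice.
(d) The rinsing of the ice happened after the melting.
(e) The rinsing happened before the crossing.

(a) Not entailed — the snow is what melted, not the wax.
(b) Not entailed — the passage has Felix noticing the river, not Mei.
(c) Not entailed — Felix noticed the river, not the ice; the ice belongs to the rinsing event.
(d) Not entailed — the narrative places the rinsing before the melting, not after.
(e) Entailed — the narrative places the rinsing before the crossing.

(e)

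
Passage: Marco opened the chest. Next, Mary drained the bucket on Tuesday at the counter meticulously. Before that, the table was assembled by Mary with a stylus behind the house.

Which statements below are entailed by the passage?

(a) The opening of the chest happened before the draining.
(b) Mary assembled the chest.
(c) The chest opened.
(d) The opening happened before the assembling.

(a) Entailed — the narrative places the opening before the draining.
(b) Not entailed — Mary assembled the table, not the chest; the chest belongs to the opening event.
(c) Entailed — 'Marco opened the chest' is causative; it entails the inchoative 'the chest opened'.
(d) Not entailed — the narrative doesn't order the opening relative to the assembling.

(a), (c)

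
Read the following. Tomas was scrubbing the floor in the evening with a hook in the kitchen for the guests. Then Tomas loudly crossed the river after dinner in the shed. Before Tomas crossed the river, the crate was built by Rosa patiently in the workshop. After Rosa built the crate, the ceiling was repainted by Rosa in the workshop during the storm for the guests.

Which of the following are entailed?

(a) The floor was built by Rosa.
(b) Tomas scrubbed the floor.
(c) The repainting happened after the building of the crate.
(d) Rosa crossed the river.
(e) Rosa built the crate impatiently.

(a) Not entailed — Rosa built the crate, not the floor; the floor belongs to the scrubbing event.
(b) Entailed — 'scrub' is an activity; 'was scrubbing' entails that some scrubbing happened, so 'scrubbed' holds.
(c) Entailed — the narrative places the building before the repainting.
(d) Not entailed — the passage has Tomas crossing the river, not Rosa.
(e) Not entailed — 'impatiently' adds a manner not in (and inconsistent with) the original.

(b), (c)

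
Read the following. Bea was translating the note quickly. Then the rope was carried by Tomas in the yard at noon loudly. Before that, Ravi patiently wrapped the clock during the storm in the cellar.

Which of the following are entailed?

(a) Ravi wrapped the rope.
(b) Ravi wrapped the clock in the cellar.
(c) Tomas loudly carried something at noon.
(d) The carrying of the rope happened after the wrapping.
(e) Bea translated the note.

(a) Not entailed — Ravi wrapped the clock, not the rope; the rope belongs to the carrying event.
(b) Entailed — the original entails any weakening of itself; this just drops 'during the storm', 'patiently'.
(c) Entailed — every conjunct here is already in the original carrying event.
(d) Entailed — the narrative places the wrapping before the carrying.
(e) Not entailed — 'was translating' is progressive on an accomplishment; it does not entail the completed 'translated'.

(b), (c), (d)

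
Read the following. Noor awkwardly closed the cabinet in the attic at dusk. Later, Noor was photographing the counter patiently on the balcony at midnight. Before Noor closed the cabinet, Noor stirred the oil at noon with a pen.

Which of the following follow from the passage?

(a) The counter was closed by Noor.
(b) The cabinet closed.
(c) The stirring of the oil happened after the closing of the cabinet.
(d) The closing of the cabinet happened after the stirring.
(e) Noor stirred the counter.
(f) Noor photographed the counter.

(b), (d)

(a) Not entailed — Noor closed the cabinet, not the counter; the counter belongs to the photographing event.
(b) Entailed — 'Noor closed the cabinet' is causative; it entails the inchoative 'the cabinet closed'.
(c) Not entailed — the narrative places the stirring before the closing, not after.
(d) Entailed — the narrative places the stirring before the closing.
(e) Not entailed — Noor stirred the oil, not the counter; the counter belongs to the photographing event.
(f) Not entailed — 'was photographing' is progressive on an accomplishment; it does not entail the completed 'photographed'.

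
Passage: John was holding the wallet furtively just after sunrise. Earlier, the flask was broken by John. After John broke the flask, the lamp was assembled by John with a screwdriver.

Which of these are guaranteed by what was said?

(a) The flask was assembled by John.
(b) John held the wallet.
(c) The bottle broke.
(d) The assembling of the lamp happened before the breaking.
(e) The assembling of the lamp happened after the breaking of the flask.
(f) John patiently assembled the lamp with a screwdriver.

(b), (e)

(a) Not entailed — John assembled the lamp, not the flask; the flask belongs to the breaking event.
(b) Entailed — 'hold' is an activity; 'was holding' entails that some holding happened, so 'held' holds.
(c) Not entailed — the flask is what broke, not the bottle.
(d) Not entailed — the narrative places the breaking before the assembling, not after.
(e) Entailed — the narrative places the breaking before the assembling.
(f) Not entailed — 'patiently' adds information not in the original event.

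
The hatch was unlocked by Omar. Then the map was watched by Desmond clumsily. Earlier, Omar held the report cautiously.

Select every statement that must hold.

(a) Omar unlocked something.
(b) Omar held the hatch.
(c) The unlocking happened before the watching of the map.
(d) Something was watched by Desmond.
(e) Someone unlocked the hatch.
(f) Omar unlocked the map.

(a), (c), (d), (e)

(a) Entailed — the original entails any weakening of itself; this just generalizes the patient.
(b) Not entailed — Omar held the report, not the hatch; the hatch belongs to the unlocking event.
(c) Entailed — the narrative places the unlocking before the watching.
(d) Entailed — dropping 'clumsily' and generalizing the patient leaves a sub-description the original still satisfies.
(e) Entailed — generalizing the agent leaves a sub-description the original still satisfies.
(f) Not entailed — Omar unlocked the hatch, not the map; the map belongs to the watching event.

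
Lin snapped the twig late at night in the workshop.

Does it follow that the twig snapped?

yes

'Lin snapped the twig' is the causative; it entails the inchoative 'the twig snapped'.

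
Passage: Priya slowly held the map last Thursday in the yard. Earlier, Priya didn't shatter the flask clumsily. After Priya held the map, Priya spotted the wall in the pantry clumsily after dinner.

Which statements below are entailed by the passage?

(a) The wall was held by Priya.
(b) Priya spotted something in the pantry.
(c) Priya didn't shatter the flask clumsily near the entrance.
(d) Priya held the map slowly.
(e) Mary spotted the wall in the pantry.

(a) Not entailed — Priya held the map, not the wall; the wall belongs to the spotting event.
(b) Entailed — this follows by dropping conjuncts from the spotting event's description.
(c) Entailed — under negation, adding a further restriction is entailed: if no such shattering event occurred, none occurred near the entrance either.
(d) Entailed — this follows by dropping conjuncts from the holding event's description.
(e) Not entailed — the passage has Priya spotting the wall, not Mary.

(b), (c), (d)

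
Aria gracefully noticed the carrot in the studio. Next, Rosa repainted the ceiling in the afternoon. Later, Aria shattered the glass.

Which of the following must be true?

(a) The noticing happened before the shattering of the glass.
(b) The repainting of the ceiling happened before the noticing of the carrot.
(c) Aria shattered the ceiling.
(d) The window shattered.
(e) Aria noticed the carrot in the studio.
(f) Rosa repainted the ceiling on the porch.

(a), (e)

(a) Entailed — the narrative places the noticing before the shattering.
(b) Not entailed — the narrative places the noticing before the repainting, not after.
(c) Not entailed — Aria shattered the glass, not the ceiling; the ceiling belongs to the repainting event.
(d) Not entailed — the glass is what shattered, not the window.
(e) Entailed — this follows by dropping conjuncts from the noticing event's description.
(f) Not entailed — 'on the porch' adds information not in the original event.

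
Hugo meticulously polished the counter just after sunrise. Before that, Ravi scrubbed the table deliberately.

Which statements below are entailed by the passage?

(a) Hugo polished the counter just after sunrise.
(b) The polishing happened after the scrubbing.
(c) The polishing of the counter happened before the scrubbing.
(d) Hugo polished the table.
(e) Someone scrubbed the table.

(a) Entailed — this follows by dropping conjuncts from the polishing event's description.
(b) Entailed — the narrative places the scrubbing before the polishing.
(c) Not entailed — the narrative places the scrubbing before the polishing, not after.
(d) Not entailed — Hugo polished the counter, not the table; the table belongs to the scrubbing event.
(e) Entailed — every conjunct here is already in the original scrubbing event.

(a), (b), (e)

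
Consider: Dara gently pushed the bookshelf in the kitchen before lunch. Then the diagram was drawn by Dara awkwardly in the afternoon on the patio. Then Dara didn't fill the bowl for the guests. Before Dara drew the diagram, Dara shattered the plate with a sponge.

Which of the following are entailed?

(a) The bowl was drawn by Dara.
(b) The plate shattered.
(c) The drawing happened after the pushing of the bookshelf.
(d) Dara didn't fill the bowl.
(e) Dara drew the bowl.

(a) Not entailed — Dara drew the diagram, not the bowl; the bowl belongs to the filling event.
(b) Entailed — 'Dara shattered the plate' is causative; it entails the inchoative 'the plate shattered'.
(c) Entailed — the narrative places the pushing before the drawing.
(d) Not entailed — dropping 'for the guests' under negation is not valid — the original leaves open that Dara filled the bowl some other way.
(e) Not entailed — Dara drew the diagram, not the bowl; the bowl belongs to the filling event.

(b), (c)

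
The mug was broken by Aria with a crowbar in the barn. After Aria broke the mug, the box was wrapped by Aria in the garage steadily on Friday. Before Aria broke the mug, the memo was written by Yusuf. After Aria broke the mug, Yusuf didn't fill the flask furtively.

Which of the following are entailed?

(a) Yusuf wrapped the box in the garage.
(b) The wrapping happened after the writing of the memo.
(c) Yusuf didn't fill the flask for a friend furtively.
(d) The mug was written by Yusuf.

(a) Not entailed — the passage has Aria wrapping the box, not Yusuf.
(b) Entailed — the narrative places the writing before the wrapping.
(c) Entailed — under negation, adding a further restriction is entailed: if no such filling event occurred, none occurred for a friend either.
(d) Not entailed — Yusuf wrote the memo, not the mug; the mug belongs to the breaking event.

(b), (c)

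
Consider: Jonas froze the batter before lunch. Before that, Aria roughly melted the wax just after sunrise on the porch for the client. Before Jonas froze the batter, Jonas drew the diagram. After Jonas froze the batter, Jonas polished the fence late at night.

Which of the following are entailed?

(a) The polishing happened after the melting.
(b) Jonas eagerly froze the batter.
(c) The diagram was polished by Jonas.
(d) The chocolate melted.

(a) Entailed — the narrative places the melting before the polishing.
(b) Not entailed — 'eagerly' adds information not in the original event.
(c) Not entailed — Jonas polished the fence, not the diagram; the diagram belongs to the drawing event.
(d) Not entailed — the wax is what melted, not the chocolate.

(a)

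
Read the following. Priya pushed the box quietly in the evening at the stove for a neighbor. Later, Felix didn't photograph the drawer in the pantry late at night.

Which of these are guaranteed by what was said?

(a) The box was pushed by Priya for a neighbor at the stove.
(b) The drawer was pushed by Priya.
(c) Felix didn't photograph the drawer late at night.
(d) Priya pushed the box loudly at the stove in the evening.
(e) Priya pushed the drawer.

(a) Entailed — dropping 'in the evening', 'quietly' leaves a sub-description the original still satisfies.
(b) Not entailed — Priya pushed the box, not the drawer; the drawer belongs to the photographing event.
(c) Not entailed — dropping 'in the pantry' under negation is not valid — the original leaves open that Felix photographed the drawer some other way.
(d) Not entailed — 'loudly' adds a manner not in (and inconsistent with) the original.
(e) Not entailed — Priya pushed the box, not the drawer; the drawer belongs to the photographing event.

(a)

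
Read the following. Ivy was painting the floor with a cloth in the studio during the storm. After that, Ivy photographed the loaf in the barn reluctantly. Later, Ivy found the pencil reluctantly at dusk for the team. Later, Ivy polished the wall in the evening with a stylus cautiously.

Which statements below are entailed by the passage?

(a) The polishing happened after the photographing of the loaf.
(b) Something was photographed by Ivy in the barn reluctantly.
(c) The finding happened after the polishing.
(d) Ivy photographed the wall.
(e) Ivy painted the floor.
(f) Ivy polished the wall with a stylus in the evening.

(a) Entailed — the narrative places the photographing before the polishing.
(b) Entailed — this follows by dropping conjuncts from the photographing event's description.
(c) Not entailed — the narrative places the finding before the polishing, not after.
(d) Not entailed — Ivy photographed the loaf, not the wall; the wall belongs to the polishing event.
(e) Not entailed — 'was painting' is progressive on an accomplishment; it does not entail the completed 'painted'.
(f) Entailed — the original entails any weakening of itself; this just drops 'cautiously'.

(a), (b), (f)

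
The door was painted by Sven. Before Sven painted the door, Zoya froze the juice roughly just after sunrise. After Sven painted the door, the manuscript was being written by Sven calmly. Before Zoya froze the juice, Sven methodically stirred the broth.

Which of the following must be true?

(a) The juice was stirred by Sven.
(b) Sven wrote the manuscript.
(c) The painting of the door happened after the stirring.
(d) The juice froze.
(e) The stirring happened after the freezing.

(c), (d)

(a) Not entailed — Sven stirred the broth, not the juice; the juice belongs to the freezing event.
(b) Not entailed — 'was writing' is progressive on an accomplishment; it does not entail the completed 'wrote'.
(c) Entailed — the narrative places the stirring before the painting.
(d) Entailed — 'Zoya froze the juice' is causative; it entails the inchoative 'the juice froze'.
(e) Not entailed — the narrative places the stirring before the freezing, not after.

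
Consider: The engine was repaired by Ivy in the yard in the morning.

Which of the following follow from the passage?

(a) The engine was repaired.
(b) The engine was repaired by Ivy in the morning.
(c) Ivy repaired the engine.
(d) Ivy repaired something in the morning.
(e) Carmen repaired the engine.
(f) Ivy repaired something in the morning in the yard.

(a) Entailed — this follows by dropping conjuncts from the repairing event's description.
(b) Entailed — the original entails any weakening of itself; this just drops 'in the yard'.
(c) Entailed — this follows by dropping conjuncts from the repairing event's description.
(d) Entailed — every conjunct here is already in the original repairing event.
(e) Not entailed — the passage has Ivy repairing the engine, not Carmen.
(f) Entailed — every conjunct here is already in the original repairing event.

(a), (b), (c), (d), (f)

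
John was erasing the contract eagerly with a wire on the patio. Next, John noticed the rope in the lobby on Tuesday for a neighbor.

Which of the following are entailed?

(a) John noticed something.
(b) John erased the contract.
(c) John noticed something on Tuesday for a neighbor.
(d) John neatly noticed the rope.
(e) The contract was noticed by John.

(a) Entailed — dropping 'in the lobby', 'for a neighbor', 'on Tuesday' and generalizing the patient leaves a sub-description the original still satisfies.
(b) Not entailed — 'was erasing' is progressive on an accomplishment; it does not entail the completed 'erased'.
(c) Entailed — dropping 'in the lobby' and generalizing the patient leaves a sub-description the original still satisfies.
(d) Not entailed — 'neatly' adds information not in the original event.
(e) Not entailed — John noticed the rope, not the contract; the contract belongs to the erasing event.

(a), (c)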